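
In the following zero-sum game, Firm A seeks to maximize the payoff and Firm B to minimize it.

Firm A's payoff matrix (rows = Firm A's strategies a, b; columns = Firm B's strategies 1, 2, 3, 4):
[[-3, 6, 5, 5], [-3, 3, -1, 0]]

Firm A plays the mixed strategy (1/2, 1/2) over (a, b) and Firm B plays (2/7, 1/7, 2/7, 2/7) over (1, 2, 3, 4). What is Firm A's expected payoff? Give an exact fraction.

Against (2/7, 1/7, 2/7, 2/7), each row's expected payoff is a: 20/7; b: -5/7.
Taking the (1/2, 1/2)-weighted average: (1/2)·(20/7) + (1/2)·(-5/7) = 15/14.

15/14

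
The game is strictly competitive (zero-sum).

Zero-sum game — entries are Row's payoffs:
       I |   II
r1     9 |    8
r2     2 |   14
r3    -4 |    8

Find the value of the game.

110/13

Row r3 is strictly dominated by row r2, so Row never plays it.
The remaining 2×2 game on (r1, r2) × (I, II) has no saddle point. Let Row play r1 with probability p; indifference gives 9p + 2(1−p) = 8p + 14(1−p), so p = 12/13.
Similarly Column's optimal q on I is 6/13, and the value is 9·(6/13) + (8)·(7/13) = 110/13.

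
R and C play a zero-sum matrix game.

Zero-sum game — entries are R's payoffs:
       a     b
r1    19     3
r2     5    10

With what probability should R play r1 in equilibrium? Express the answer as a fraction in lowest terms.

Row minima are 3 and 5, so R's maximin is 5; column maxima are 19 and 10, so C's minimax is 10. These differ, so the equilibrium is in mixed strategies.
Let R play r1 with probability p. C is indifferent when 19p + 5(1−p) = 3p + 10(1−p), giving p = 5/21.

5/21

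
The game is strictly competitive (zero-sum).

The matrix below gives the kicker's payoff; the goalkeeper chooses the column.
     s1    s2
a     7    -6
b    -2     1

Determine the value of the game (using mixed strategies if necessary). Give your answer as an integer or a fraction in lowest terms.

Row minima are -6 and -2, so the kicker's maximin is -2; column maxima are 7 and 1, so the goalkeeper's minimax is 1. These differ, so the equilibrium is in mixed strategies.
Let the kicker play a with probability p. The goalkeeper is indifferent when 7p − 2(1−p) = −6p + (1−p), giving p = 3/16.
Let the goalkeeper play s1 with probability q. The kicker is indifferent when 7q − 6(1−q) = −2q + (1−q), giving q = 7/16.
The value is 7·(7/16) + (-6)·(9/16) = -5/16.

-5/16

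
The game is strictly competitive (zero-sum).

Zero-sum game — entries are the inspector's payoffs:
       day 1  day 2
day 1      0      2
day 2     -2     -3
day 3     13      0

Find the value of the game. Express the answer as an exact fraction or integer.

Row day 2 is strictly dominated by row day 1, so the inspector never plays it.
The remaining 2×2 game on (day 1, day 3) × (day 1, day 2) has no saddle point. Let the inspector play day 1 with probability p; indifference gives 13(1−p) = 2p, so p = 13/15.
Similarly the inspectee's optimal q on day 1 is 2/15, and the value is 0·(2/15) + (2)·(13/15) = 26/15.

26/15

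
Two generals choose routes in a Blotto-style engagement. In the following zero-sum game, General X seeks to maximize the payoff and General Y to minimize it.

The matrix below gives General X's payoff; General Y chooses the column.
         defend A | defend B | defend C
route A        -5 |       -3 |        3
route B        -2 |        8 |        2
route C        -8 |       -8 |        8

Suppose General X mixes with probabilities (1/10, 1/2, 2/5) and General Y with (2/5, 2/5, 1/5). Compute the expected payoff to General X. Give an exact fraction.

Against (2/5, 2/5, 1/5), each row's expected payoff is route A: -13/5; route B: 14/5; route C: -24/5.
Taking the (1/10, 1/2, 2/5)-weighted average: (1/10)·(-13/5) + (1/2)·(14/5) + (2/5)·(-24/5) = -39/50.

-39/50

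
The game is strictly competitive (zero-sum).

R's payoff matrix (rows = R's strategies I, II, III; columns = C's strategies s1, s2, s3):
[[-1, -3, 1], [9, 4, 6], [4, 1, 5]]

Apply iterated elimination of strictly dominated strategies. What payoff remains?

Row III is strictly dominated by row II (9>4, 4>1, 6>5); eliminate III.
Row I is strictly dominated by row II (9>-1, 4>-3, 6>1); eliminate I.
Column s1 is strictly dominated by s2 for C (4<9); eliminate s1.
Column s3 is strictly dominated by s2 for C (4<6); eliminate s3.
Only (II, s2) remains, with payoff 4.

4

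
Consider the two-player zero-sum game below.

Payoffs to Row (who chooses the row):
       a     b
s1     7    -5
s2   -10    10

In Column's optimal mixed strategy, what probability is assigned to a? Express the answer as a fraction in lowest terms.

Row minima are -5 and -10, so Row's maximin is -5; column maxima are 7 and 10, so Column's minimax is 7. These differ, so the equilibrium is in mixed strategies.
Let Column play a with probability q. Row is indifferent when 7q − 5(1−q) = −10q + 10(1−q), giving q = 15/32.

15/32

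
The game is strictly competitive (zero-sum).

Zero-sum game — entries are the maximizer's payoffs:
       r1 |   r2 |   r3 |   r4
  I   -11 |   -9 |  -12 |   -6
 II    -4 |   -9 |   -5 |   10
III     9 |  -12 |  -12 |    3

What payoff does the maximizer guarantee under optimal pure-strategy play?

Row minima: -12, -9, -12 → the maximizer's maximin is -9.
Column maxima: 9, -9, -5, 10 → the minimizer's minimax is -9.
They coincide at (II, r2), so the value is -9.

-9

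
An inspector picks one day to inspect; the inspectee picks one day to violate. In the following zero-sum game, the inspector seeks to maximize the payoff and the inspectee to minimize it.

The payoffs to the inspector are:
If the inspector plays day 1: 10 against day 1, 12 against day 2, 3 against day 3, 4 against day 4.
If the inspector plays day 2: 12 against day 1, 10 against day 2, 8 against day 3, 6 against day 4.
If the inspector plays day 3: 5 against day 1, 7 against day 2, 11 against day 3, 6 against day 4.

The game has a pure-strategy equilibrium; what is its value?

Row minima: 3, 6, 5 → the inspector's maximin is 6.
Column maxima: 12, 12, 11, 6 → the inspectee's minimax is 6.
They coincide at (day 2, day 4), so the value is 6.

6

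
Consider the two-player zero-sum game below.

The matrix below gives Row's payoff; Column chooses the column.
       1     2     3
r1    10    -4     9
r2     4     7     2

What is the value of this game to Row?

71/18

Column 1 is strictly dominated by 3 for Column (it gives Row more in every row).
The remaining 2×2 game on (r1, r2) × (2, 3) has no saddle point. Let Row play r1 with probability p; indifference gives −4p + 7(1−p) = 9p + 2(1−p), so p = 5/18.
Similarly Column's optimal q on 2 is 7/18, and the value is -4·(7/18) + (9)·(11/18) = 71/18.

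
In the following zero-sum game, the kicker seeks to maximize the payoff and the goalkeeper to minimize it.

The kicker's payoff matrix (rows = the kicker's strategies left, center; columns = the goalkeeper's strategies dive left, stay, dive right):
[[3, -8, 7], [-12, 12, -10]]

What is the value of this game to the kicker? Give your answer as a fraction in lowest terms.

-12/7

Column dive right is strictly dominated by dive left for the goalkeeper (it gives the kicker more in every row).
The remaining 2×2 game on (left, center) × (dive left, stay) has no saddle point. Let the kicker play left with probability p; indifference gives 3p − 12(1−p) = −8p + 12(1−p), so p = 24/35.
Similarly the goalkeeper's optimal q on dive left is 4/7, and the value is 3·(4/7) + (-8)·(3/7) = -12/7.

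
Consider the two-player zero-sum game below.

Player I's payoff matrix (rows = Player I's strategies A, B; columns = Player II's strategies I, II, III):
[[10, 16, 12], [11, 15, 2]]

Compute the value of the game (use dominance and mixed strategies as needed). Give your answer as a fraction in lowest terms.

112/11

Column II is strictly dominated by I for Player II (it gives Player I more in every row).
The remaining 2×2 game on (A, B) × (I, III) has no saddle point. Let Player I play A with probability p; indifference gives 10p + 11(1−p) = 12p + 2(1−p), so p = 9/11.
Similarly Player II's optimal q on I is 10/11, and the value is 10·(10/11) + (12)·(1/11) = 112/11.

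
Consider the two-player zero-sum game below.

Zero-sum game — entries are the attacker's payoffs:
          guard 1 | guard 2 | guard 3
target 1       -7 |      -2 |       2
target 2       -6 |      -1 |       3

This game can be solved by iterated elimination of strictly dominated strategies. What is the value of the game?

Column guard 2 is strictly dominated by guard 1 for the defender (-7<-2, -6<-1); eliminate guard 2.
Column guard 3 is strictly dominated by guard 1 for the defender (-7<2, -6<3); eliminate guard 3.
Row target 1 is strictly dominated by row target 2 (-6>-7); eliminate target 1.
Only (target 2, guard 1) remains, with payoff -6.

-6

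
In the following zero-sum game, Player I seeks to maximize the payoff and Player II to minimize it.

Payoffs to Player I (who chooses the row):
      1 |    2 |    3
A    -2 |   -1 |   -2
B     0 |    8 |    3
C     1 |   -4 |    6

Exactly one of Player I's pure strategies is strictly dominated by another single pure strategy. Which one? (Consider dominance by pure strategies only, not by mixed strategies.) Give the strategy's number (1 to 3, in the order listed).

1

Compare A with B: 0 > -2, 8 > -1, 3 > -2.
So B strictly dominates A for Player I; A is strictly dominated.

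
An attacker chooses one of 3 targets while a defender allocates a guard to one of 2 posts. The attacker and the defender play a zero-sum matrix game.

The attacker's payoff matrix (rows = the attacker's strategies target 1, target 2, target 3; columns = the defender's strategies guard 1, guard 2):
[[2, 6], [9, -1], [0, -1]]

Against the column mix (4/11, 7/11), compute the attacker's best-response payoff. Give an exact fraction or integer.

50/11

target 1: (2)·(4/11) + (6)·(7/11) = 50/11.
target 2: (9)·(4/11) + (-1)·(7/11) = 29/11.
target 3: (0)·(4/11) + (-1)·(7/11) = -7/11.
The best pure response is target 1 with expected payoff 50/11.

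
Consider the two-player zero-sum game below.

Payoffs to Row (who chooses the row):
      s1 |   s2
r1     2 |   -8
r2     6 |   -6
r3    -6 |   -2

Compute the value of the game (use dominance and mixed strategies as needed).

Row r1 is strictly dominated by row r2, so Row never plays it.
The remaining 2×2 game on (r2, r3) × (s1, s2) has no saddle point. Let Row play r2 with probability p; indifference gives 6p − 6(1−p) = −6p − 2(1−p), so p = 1/4.
Similarly Column's optimal q on s1 is 1/4, and the value is 6·(1/4) + (-6)·(3/4) = -3.

-3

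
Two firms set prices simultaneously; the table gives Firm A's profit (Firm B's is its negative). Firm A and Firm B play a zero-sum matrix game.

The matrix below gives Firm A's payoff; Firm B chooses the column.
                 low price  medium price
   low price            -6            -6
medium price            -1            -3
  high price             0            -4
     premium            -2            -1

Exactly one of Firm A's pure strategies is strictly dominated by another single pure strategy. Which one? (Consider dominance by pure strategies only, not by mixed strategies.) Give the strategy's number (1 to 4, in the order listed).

1

Compare low price with medium price: -1 > -6, -3 > -6.
So medium price strictly dominates low price for Firm A; low price is strictly dominated.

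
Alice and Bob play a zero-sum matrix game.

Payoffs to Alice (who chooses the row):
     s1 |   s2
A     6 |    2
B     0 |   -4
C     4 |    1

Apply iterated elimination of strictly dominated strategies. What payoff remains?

Column s1 is strictly dominated by s2 for Bob (2<6, -4<0, 1<4); eliminate s1.
Row C is strictly dominated by row A (2>1); eliminate C.
Row B is strictly dominated by row A (2>-4); eliminate B.
Only (A, s2) remains, with payoff 2.

2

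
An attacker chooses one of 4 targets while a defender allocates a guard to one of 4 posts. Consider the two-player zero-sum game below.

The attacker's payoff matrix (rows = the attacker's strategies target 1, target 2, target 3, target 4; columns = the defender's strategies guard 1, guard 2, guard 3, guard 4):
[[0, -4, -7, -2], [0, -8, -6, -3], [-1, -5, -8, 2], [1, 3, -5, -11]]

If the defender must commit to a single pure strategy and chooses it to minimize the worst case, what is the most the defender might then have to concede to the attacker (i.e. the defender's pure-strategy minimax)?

The worst case (largest entry) in each column is guard 1: 1, guard 2: 3, guard 3: -5, guard 4: 2.
The best (smallest) of these is -5.

-5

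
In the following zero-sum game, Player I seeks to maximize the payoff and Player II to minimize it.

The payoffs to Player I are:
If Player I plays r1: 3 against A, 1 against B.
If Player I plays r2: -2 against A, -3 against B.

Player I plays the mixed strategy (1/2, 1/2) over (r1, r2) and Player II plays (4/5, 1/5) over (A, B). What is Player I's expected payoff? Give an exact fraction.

1/5

Against (4/5, 1/5), each row's expected payoff is r1: 13/5; r2: -11/5.
Taking the (1/2, 1/2)-weighted average: (1/2)·(13/5) + (1/2)·(-11/5) = 1/5.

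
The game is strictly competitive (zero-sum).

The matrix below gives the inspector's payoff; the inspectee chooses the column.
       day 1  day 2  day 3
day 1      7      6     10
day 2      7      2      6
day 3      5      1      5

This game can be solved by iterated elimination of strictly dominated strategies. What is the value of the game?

6

Column day 1 is strictly dominated by day 2 for the inspectee (6<7, 2<7, 1<5); eliminate day 1.
Column day 3 is strictly dominated by day 2 for the inspectee (6<10, 2<6, 1<5); eliminate day 3.
Row day 3 is strictly dominated by row day 1 (6>1); eliminate day 3.
Row day 2 is strictly dominated by row day 1 (6>2); eliminate day 2.
Only (day 1, day 2) remains, with payoff 6.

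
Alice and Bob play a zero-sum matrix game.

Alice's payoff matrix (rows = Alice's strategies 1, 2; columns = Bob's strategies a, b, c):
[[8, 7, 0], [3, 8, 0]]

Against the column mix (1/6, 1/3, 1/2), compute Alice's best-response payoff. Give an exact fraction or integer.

11/3

1: (8)·(1/6) + (7)·(1/3) + (0)·(1/2) = 11/3.
2: (3)·(1/6) + (8)·(1/3) + (0)·(1/2) = 19/6.
The best pure response is 1 with expected payoff 11/3.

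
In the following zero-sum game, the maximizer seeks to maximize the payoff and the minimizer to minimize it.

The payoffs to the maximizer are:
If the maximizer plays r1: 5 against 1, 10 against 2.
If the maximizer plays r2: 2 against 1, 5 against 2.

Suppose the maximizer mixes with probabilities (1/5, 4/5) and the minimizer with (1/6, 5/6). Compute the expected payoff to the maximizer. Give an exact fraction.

163/30

Against (1/6, 5/6), each row's expected payoff is r1: 55/6; r2: 9/2.
Taking the (1/5, 4/5)-weighted average: (1/5)·(55/6) + (4/5)·(9/2) = 163/30.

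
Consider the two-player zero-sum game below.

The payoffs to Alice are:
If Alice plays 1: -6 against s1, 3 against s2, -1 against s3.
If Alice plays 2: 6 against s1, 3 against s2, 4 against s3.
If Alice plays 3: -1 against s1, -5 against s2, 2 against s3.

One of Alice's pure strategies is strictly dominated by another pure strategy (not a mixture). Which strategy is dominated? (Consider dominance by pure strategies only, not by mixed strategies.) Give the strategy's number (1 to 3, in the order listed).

3

Compare 3 with 2: 6 > -1, 3 > -5, 4 > 2.
So 2 strictly dominates 3 for Alice; 3 is strictly dominated.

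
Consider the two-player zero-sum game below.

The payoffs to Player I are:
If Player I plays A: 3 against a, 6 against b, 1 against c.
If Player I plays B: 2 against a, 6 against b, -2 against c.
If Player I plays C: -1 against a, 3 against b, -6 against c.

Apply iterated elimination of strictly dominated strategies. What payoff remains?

1

Row C is strictly dominated by row A (3>-1, 6>3, 1>-6); eliminate C.
Column a is strictly dominated by c for Player II (1<3, -2<2); eliminate a.
Column b is strictly dominated by c for Player II (1<6, -2<6); eliminate b.
Row B is strictly dominated by row A (1>-2); eliminate B.
Only (A, c) remains, with payoff 1.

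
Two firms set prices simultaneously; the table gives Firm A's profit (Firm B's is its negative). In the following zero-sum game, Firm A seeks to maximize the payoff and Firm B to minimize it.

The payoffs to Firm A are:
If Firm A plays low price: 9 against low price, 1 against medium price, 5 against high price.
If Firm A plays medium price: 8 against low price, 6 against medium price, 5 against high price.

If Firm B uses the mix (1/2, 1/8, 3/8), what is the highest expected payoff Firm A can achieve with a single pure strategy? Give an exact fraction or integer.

53/8

low price: (9)·(1/2) + (1)·(1/8) + (5)·(3/8) = 13/2.
medium price: (8)·(1/2) + (6)·(1/8) + (5)·(3/8) = 53/8.
The best pure response is medium price with expected payoff 53/8.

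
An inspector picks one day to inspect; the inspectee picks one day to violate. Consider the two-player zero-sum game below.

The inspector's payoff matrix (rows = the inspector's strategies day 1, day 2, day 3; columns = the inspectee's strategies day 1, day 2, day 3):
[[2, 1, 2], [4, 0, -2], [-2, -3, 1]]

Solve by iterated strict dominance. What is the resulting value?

1

Column day 1 is strictly dominated by day 2 for the inspectee (1<2, 0<4, -3<-2); eliminate day 1.
Row day 3 is strictly dominated by row day 1 (1>-3, 2>1); eliminate day 3.
Row day 2 is strictly dominated by row day 1 (1>0, 2>-2); eliminate day 2.
Column day 3 is strictly dominated by day 2 for the inspectee (1<2); eliminate day 3.
Only (day 1, day 2) remains, with payoff 1.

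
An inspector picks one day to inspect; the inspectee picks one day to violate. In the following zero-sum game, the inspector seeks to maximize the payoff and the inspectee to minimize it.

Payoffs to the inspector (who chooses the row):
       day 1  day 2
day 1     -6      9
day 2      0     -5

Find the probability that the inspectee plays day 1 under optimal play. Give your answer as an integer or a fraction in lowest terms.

Row minima are -6 and -5, so the inspector's maximin is -5; column maxima are 0 and 9, so the inspectee's minimax is 0. These differ, so the equilibrium is in mixed strategies.
Let the inspectee play day 1 with probability q. The inspector is indifferent when −6q + 9(1−q) = −5(1−q), giving q = 7/10.

7/10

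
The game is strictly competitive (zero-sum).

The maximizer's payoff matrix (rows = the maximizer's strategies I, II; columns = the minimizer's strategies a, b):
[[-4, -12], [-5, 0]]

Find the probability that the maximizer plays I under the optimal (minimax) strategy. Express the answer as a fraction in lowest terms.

5/13

Row minima are -12 and -5, so the maximizer's maximin is -5; column maxima are -4 and 0, so the minimizer's minimax is -4. These differ, so the equilibrium is in mixed strategies.
Let the maximizer play I with probability p. The minimizer is indifferent when −4p − 5(1−p) = −12p, giving p = 5/13.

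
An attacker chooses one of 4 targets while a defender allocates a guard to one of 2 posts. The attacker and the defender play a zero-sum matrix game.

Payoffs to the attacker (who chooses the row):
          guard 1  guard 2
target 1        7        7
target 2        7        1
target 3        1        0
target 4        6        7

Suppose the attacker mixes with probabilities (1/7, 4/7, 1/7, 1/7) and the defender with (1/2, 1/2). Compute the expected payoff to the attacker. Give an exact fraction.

30/7

Against (1/2, 1/2), each row's expected payoff is target 1: 7; target 2: 4; target 3: 1/2; target 4: 13/2.
Taking the (1/7, 4/7, 1/7, 1/7)-weighted average: (1/7)·(7) + (4/7)·(4) + (1/7)·(1/2) + (1/7)·(13/2) = 30/7.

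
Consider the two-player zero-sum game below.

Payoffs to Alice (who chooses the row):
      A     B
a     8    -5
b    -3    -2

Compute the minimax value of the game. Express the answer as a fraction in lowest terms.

Row minima are -5 and -3, so Alice's maximin is -3; column maxima are 8 and -2, so Bob's minimax is -2. These differ, so the equilibrium is in mixed strategies.
Let Alice play a with probability p. Bob is indifferent when 8p − 3(1−p) = −5p − 2(1−p), giving p = 1/14.
Let Bob play A with probability q. Alice is indifferent when 8q − 5(1−q) = −3q − 2(1−q), giving q = 3/14.
The value is 8·(3/14) + (-5)·(11/14) = -31/14.

-31/14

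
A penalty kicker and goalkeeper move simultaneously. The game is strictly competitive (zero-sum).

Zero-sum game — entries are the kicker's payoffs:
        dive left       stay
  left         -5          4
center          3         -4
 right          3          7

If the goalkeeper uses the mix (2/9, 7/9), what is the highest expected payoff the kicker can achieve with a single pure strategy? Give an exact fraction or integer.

left: (-5)·(2/9) + (4)·(7/9) = 2.
center: (3)·(2/9) + (-4)·(7/9) = -22/9.
right: (3)·(2/9) + (7)·(7/9) = 55/9.
The best pure response is right with expected payoff 55/9.

55/9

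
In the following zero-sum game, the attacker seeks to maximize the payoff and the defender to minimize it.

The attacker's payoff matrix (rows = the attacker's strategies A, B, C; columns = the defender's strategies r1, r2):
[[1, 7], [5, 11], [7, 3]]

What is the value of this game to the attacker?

31/5

Row A is strictly dominated by row B, so the attacker never plays it.
The remaining 2×2 game on (B, C) × (r1, r2) has no saddle point. Let the attacker play B with probability p; indifference gives 5p + 7(1−p) = 11p + 3(1−p), so p = 2/5.
Similarly the defender's optimal q on r1 is 4/5, and the value is 5·(4/5) + (11)·(1/5) = 31/5.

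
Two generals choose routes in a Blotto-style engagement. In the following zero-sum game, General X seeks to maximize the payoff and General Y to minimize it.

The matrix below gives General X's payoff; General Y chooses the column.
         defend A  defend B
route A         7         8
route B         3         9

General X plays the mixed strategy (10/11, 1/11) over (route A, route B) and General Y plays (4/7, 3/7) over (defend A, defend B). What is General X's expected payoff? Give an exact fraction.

559/77

Against (4/7, 3/7), each row's expected payoff is route A: 52/7; route B: 39/7.
Taking the (10/11, 1/11)-weighted average: (10/11)·(52/7) + (1/11)·(39/7) = 559/77.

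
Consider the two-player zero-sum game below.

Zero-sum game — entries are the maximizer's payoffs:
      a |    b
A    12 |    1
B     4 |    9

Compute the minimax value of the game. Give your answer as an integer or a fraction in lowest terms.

Row minima are 1 and 4, so the maximizer's maximin is 4; column maxima are 12 and 9, so the minimizer's minimax is 9. These differ, so the equilibrium is in mixed strategies.
Let the maximizer play A with probability p. The minimizer is indifferent when 12p + 4(1−p) = p + 9(1−p), giving p = 5/16.
Let the minimizer play a with probability q. The maximizer is indifferent when 12q + (1−q) = 4q + 9(1−q), giving q = 1/2.
The value is 12·(1/2) + (1)·(1/2) = 13/2.

13/2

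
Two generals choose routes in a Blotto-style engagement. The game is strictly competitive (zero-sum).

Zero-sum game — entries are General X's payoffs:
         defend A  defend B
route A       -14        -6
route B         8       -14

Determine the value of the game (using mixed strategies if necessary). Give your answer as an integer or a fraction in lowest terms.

Row minima are -14 and -14, so General X's maximin is -14; column maxima are 8 and -6, so General Y's minimax is -6. These differ, so the equilibrium is in mixed strategies.
Let General X play route A with probability p. General Y is indifferent when −14p + 8(1−p) = −6p − 14(1−p), giving p = 11/15.
Let General Y play defend A with probability q. General X is indifferent when −14q − 6(1−q) = 8q − 14(1−q), giving q = 4/15.
The value is -14·(4/15) + (-6)·(11/15) = -122/15.

-122/15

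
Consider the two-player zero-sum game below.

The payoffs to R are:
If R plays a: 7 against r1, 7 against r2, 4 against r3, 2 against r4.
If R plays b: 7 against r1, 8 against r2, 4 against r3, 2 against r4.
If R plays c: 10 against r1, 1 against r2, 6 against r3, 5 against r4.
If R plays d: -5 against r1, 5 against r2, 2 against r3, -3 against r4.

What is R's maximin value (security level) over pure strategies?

2

The worst-case payoff for each row is a: 2, b: 2, c: 1, d: -5.
The best of these is 2.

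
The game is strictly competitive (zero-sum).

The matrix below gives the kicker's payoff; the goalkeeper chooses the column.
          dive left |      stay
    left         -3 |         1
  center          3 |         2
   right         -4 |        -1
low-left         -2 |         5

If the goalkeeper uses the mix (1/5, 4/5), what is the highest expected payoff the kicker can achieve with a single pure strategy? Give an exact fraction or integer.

18/5

left: (-3)·(1/5) + (1)·(4/5) = 1/5.
center: (3)·(1/5) + (2)·(4/5) = 11/5.
right: (-4)·(1/5) + (-1)·(4/5) = -8/5.
low-left: (-2)·(1/5) + (5)·(4/5) = 18/5.
The best pure response is low-left with expected payoff 18/5.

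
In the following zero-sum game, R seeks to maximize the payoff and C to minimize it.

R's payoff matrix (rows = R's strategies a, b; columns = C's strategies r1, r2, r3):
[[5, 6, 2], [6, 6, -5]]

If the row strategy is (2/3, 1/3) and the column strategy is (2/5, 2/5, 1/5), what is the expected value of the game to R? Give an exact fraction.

Against (2/5, 2/5, 1/5), each row's expected payoff is a: 24/5; b: 19/5.
Taking the (2/3, 1/3)-weighted average: (2/3)·(24/5) + (1/3)·(19/5) = 67/15.

67/15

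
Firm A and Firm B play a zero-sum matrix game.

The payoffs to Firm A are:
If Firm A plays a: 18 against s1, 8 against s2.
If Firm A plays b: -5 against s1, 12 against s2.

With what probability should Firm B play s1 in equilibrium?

Row minima are 8 and -5, so Firm A's maximin is 8; column maxima are 18 and 12, so Firm B's minimax is 12. These differ, so the equilibrium is in mixed strategies.
Let Firm B play s1 with probability q. Firm A is indifferent when 18q + 8(1−q) = −5q + 12(1−q), giving q = 4/27.

4/27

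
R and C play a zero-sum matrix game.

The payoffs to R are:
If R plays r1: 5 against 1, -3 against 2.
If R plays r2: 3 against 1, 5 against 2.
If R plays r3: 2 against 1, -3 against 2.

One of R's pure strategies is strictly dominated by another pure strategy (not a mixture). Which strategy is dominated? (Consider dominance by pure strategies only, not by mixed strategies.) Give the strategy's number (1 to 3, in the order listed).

3

Compare r3 with r2: 3 > 2, 5 > -3.
So r2 strictly dominates r3 for R; r3 is strictly dominated.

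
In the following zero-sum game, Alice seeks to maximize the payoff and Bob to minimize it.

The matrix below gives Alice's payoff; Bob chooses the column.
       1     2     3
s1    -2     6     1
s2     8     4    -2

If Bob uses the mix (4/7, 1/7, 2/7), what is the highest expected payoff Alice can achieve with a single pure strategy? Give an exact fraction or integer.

32/7

s1: (-2)·(4/7) + (6)·(1/7) + (1)·(2/7) = 0.
s2: (8)·(4/7) + (4)·(1/7) + (-2)·(2/7) = 32/7.
The best pure response is s2 with expected payoff 32/7.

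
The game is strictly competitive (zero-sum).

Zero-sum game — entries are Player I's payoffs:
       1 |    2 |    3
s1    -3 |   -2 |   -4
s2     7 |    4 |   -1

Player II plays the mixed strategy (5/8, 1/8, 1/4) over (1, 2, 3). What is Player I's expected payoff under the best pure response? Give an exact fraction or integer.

s1: (-3)·(5/8) + (-2)·(1/8) + (-4)·(1/4) = -25/8.
s2: (7)·(5/8) + (4)·(1/8) + (-1)·(1/4) = 37/8.
The best pure response is s2 with expected payoff 37/8.

37/8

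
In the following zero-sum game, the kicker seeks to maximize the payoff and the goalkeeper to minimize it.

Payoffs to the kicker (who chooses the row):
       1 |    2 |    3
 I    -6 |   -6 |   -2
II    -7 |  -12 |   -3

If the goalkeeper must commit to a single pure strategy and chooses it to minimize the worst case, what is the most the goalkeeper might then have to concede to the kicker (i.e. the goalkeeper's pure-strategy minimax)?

The worst case (largest entry) in each column is 1: -6, 2: -6, 3: -2.
The best (smallest) of these is -6.

-6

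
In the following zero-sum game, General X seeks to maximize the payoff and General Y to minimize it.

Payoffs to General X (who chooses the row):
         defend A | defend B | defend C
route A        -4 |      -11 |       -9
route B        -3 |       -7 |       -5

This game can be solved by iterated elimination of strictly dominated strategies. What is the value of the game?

Row route A is strictly dominated by row route B (-3>-4, -7>-11, -5>-9); eliminate route A.
Column defend A is strictly dominated by defend B for General Y (-7<-3); eliminate defend A.
Column defend C is strictly dominated by defend B for General Y (-7<-5); eliminate defend C.
Only (route B, defend B) remains, with payoff -7.

-7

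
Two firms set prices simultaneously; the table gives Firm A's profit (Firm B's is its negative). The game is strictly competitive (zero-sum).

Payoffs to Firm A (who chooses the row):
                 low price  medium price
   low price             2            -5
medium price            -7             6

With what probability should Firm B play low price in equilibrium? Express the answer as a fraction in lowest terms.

Row minima are -5 and -7, so Firm A's maximin is -5; column maxima are 2 and 6, so Firm B's minimax is 2. These differ, so the equilibrium is in mixed strategies.
Let Firm B play low price with probability q. Firm A is indifferent when 2q − 5(1−q) = −7q + 6(1−q), giving q = 11/20.

11/20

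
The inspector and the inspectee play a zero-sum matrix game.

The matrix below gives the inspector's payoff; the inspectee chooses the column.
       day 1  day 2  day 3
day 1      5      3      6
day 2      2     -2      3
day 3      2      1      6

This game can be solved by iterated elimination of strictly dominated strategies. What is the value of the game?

Column day 3 is strictly dominated by day 1 for the inspectee (5<6, 2<3, 2<6); eliminate day 3.
Column day 1 is strictly dominated by day 2 for the inspectee (3<5, -2<2, 1<2); eliminate day 1.
Row day 2 is strictly dominated by row day 1 (3>-2); eliminate day 2.
Row day 3 is strictly dominated by row day 1 (3>1); eliminate day 3.
Only (day 1, day 2) remains, with payoff 3.

3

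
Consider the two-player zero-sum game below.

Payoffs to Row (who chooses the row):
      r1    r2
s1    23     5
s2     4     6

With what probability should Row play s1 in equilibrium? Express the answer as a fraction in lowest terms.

1/10

Row minima are 5 and 4, so Row's maximin is 5; column maxima are 23 and 6, so Column's minimax is 6. These differ, so the equilibrium is in mixed strategies.
Let Row play s1 with probability p. Column is indifferent when 23p + 4(1−p) = 5p + 6(1−p), giving p = 1/10.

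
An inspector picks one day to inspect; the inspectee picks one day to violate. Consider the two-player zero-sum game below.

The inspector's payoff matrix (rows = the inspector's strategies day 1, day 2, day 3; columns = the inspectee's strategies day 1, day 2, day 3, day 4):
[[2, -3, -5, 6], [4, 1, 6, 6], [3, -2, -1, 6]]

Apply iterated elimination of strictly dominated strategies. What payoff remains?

Column day 1 is strictly dominated by day 2 for the inspectee (-3<2, 1<4, -2<3); eliminate day 1.
Column day 4 is strictly dominated by day 2 for the inspectee (-3<6, 1<6, -2<6); eliminate day 4.
Row day 3 is strictly dominated by row day 2 (1>-2, 6>-1); eliminate day 3.
Row day 1 is strictly dominated by row day 2 (1>-3, 6>-5); eliminate day 1.
Column day 3 is strictly dominated by day 2 for the inspectee (1<6); eliminate day 3.
Only (day 2, day 2) remains, with payoff 1.

1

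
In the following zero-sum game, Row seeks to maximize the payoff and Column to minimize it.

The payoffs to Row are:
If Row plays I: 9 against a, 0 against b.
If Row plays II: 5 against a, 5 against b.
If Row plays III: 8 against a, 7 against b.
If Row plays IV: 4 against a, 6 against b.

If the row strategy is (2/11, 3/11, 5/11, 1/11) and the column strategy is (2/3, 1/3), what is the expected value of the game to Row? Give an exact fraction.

70/11

Against (2/3, 1/3), each row's expected payoff is I: 6; II: 5; III: 23/3; IV: 14/3.
Taking the (2/11, 3/11, 5/11, 1/11)-weighted average: (2/11)·(6) + (3/11)·(5) + (5/11)·(23/3) + (1/11)·(14/3) = 70/11.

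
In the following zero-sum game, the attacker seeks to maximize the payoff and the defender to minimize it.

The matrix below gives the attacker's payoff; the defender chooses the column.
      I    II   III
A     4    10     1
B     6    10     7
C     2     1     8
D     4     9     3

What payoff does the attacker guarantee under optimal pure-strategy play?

Row minima: 1, 6, 1, 3 → the attacker's maximin is 6.
Column maxima: 6, 10, 8 → the defender's minimax is 6.
They coincide at (B, I), so the value is 6.

6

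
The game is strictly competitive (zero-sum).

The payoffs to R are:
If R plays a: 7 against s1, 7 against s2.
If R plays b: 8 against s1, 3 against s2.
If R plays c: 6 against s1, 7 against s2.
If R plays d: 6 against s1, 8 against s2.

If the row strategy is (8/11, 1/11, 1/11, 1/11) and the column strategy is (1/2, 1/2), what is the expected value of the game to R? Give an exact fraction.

Against (1/2, 1/2), each row's expected payoff is a: 7; b: 11/2; c: 13/2; d: 7.
Taking the (8/11, 1/11, 1/11, 1/11)-weighted average: (8/11)·(7) + (1/11)·(11/2) + (1/11)·(13/2) + (1/11)·(7) = 75/11.

75/11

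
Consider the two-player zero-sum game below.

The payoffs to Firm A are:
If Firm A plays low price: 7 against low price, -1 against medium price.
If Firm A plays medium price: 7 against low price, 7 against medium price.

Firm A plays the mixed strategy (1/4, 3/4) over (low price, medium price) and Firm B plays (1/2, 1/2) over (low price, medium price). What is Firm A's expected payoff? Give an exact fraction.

6

Against (1/2, 1/2), each row's expected payoff is low price: 3; medium price: 7.
Taking the (1/4, 3/4)-weighted average: (1/4)·(3) + (3/4)·(7) = 6.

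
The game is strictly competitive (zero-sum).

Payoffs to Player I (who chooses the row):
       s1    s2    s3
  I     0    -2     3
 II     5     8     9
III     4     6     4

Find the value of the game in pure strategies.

Row minima: -2, 5, 4 → Player I's maximin is 5.
Column maxima: 5, 8, 9 → Player II's minimax is 5.
They coincide at (II, s1), so the value is 5.

5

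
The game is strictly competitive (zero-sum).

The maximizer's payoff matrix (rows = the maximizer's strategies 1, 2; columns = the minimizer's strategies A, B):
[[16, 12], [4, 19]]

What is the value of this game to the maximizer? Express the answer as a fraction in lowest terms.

256/19

Row minima are 12 and 4, so the maximizer's maximin is 12; column maxima are 16 and 19, so the minimizer's minimax is 16. These differ, so the equilibrium is in mixed strategies.
Let the maximizer play 1 with probability p. The minimizer is indifferent when 16p + 4(1−p) = 12p + 19(1−p), giving p = 15/19.
Let the minimizer play A with probability q. The maximizer is indifferent when 16q + 12(1−q) = 4q + 19(1−q), giving q = 7/19.
The value is 16·(7/19) + (12)·(12/19) = 256/19.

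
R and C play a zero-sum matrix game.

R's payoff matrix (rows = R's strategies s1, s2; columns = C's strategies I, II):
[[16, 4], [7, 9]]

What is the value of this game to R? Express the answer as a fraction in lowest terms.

58/7

Row minima are 4 and 7, so R's maximin is 7; column maxima are 16 and 9, so C's minimax is 9. These differ, so the equilibrium is in mixed strategies.
Let R play s1 with probability p. C is indifferent when 16p + 7(1−p) = 4p + 9(1−p), giving p = 1/7.
Let C play I with probability q. R is indifferent when 16q + 4(1−q) = 7q + 9(1−q), giving q = 5/14.
The value is 16·(5/14) + (4)·(9/14) = 58/7.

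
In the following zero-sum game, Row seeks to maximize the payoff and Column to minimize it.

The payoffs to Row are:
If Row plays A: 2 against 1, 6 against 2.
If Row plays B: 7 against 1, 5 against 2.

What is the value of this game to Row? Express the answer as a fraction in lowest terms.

16/3

Row minima are 2 and 5, so Row's maximin is 5; column maxima are 7 and 6, so Column's minimax is 6. These differ, so the equilibrium is in mixed strategies.
Let Row play A with probability p. Column is indifferent when 2p + 7(1−p) = 6p + 5(1−p), giving p = 1/3.
Let Column play 1 with probability q. Row is indifferent when 2q + 6(1−q) = 7q + 5(1−q), giving q = 1/6.
The value is 2·(1/6) + (6)·(5/6) = 16/3.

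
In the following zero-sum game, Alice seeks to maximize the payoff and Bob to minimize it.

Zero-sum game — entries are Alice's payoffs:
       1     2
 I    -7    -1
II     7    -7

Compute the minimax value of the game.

Row minima are -7 and -7, so Alice's maximin is -7; column maxima are 7 and -1, so Bob's minimax is -1. These differ, so the equilibrium is in mixed strategies.
Let Alice play I with probability p. Bob is indifferent when −7p + 7(1−p) = −p − 7(1−p), giving p = 7/10.
Let Bob play 1 with probability q. Alice is indifferent when −7q − (1−q) = 7q − 7(1−q), giving q = 3/10.
The value is -7·(3/10) + (-1)·(7/10) = -14/5.

-14/5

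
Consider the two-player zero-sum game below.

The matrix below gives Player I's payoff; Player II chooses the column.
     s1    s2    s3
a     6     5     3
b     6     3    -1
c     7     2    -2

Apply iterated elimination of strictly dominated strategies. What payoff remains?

Column s2 is strictly dominated by s3 for Player II (3<5, -1<3, -2<2); eliminate s2.
Column s1 is strictly dominated by s3 for Player II (3<6, -1<6, -2<7); eliminate s1.
Row b is strictly dominated by row a (3>-1); eliminate b.
Row c is strictly dominated by row a (3>-2); eliminate c.
Only (a, s3) remains, with payoff 3.

3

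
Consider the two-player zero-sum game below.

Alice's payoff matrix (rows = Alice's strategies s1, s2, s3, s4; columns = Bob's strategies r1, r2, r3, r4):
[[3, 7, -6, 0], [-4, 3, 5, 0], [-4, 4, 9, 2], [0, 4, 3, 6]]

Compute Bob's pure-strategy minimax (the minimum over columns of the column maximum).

The worst case (largest entry) in each column is r1: 3, r2: 7, r3: 9, r4: 6.
The best (smallest) of these is 3.

3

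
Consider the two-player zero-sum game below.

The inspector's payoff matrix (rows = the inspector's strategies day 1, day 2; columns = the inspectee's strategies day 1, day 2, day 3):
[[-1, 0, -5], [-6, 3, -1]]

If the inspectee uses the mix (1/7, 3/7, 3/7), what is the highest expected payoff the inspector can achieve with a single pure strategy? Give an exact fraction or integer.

day 1: (-1)·(1/7) + (0)·(3/7) + (-5)·(3/7) = -16/7.
day 2: (-6)·(1/7) + (3)·(3/7) + (-1)·(3/7) = 0.
The best pure response is day 2 with expected payoff 0.

0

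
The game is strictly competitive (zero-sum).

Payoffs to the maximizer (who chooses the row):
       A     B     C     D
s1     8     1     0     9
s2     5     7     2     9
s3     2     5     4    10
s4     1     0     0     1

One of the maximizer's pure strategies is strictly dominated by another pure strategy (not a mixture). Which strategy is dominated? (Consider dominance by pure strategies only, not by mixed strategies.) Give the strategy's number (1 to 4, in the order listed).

Compare s4 with s2: 5 > 1, 7 > 0, 2 > 0, 9 > 1.
So s2 strictly dominates s4 for the maximizer; s4 is strictly dominated.

4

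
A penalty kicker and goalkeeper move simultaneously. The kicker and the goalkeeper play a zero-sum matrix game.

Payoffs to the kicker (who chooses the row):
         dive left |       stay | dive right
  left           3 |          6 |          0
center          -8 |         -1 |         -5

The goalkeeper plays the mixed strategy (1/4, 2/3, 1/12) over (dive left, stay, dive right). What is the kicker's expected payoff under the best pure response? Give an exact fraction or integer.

left: (3)·(1/4) + (6)·(2/3) + (0)·(1/12) = 19/4.
center: (-8)·(1/4) + (-1)·(2/3) + (-5)·(1/12) = -37/12.
The best pure response is left with expected payoff 19/4.

19/4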